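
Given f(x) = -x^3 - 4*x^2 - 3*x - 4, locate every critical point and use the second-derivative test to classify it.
f'(x) = -3*x^2 - 8*x - 3

Solve f'(x) = 0:
  3*x^2 + 8*x + 3 = 0 has no rational roots; quadratic formula: x = (-8 ± √28)/6.
  ⇒ x = -4/3 - sqrt(7)/3 ≈ -2.2153, -4/3 + sqrt(7)/3 ≈ -0.4514

f''(x) = -6*x - 8
Second-derivative test at each critical point:
  f''(-2.2153) = 5.2915 > 0 → local minimum
  f''(-0.4514) = -5.2915 < 0 → local maximum

Critical points: x = -4/3 - sqrt(7)/3 ≈ -2.2153 (local minimum); x = -4/3 + sqrt(7)/3 ≈ -0.4514 (local maximum)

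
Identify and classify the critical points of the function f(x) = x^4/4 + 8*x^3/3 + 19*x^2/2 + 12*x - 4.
f'(x) = x^3 + 8*x^2 + 19*x + 12

Solve f'(x) = 0:
  Factor: x^3 + 8*x^2 + 19*x + 12 = (x + 1)*(x + 3)*(x + 4) = 0.
  ⇒ x = -4, -3, -1

f''(x) = 3*x^2 + 16*x + 19
Second-derivative test at each critical point:
  f''(-4) = 3 > 0 → local minimum
  f''(-3) = -2 < 0 → local maximum
  f''(-1) = 6 > 0 → local minimum

Critical points: x = -4 (local minimum); x = -3 (local maximum); x = -1 (local minimum)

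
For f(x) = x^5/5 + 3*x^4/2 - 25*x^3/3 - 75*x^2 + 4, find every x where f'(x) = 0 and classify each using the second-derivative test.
f'(x) = x*(x^3 + 6*x^2 - 25*x - 150)

Solve f'(x) = 0:
  Factor: x^4 + 6*x^3 - 25*x^2 - 150*x = x*(x - 5)*(x + 5)*(x + 6) = 0.
  ⇒ x = -6, -5, 0, 5

f''(x) = 4*x^3 + 18*x^2 - 50*x - 150
Second-derivative test at each critical point:
  f''(-6) = -66 < 0 → local maximum
  f''(-5) = 50 > 0 → local minimum
  f''(0) = -150 < 0 → local maximum
  f''(5) = 550 > 0 → local minimum

Critical points: x = -6 (local maximum); x = -5 (local minimum); x = 0 (local maximum); x = 5 (local minimum)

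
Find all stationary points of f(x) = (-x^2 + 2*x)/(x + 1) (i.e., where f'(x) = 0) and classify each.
f'(x) = (-x^2 - 2*x + 2)/(x^2 + 2*x + 1)

Solve f'(x) = 0:
  f'(x) = -(x^2 + 2*x - 2)/(x + 1)^2; the denominator is positive wherever f is defined, so f'(x) = 0 ⇔ -x^2 - 2*x + 2 = 0.
  x^2 + 2*x - 2 = 0 has no rational roots; quadratic formula: x = (-2 ± √12)/2.
  ⇒ x = -sqrt(3) - 1 ≈ -2.7321, -1 + sqrt(3) ≈ 0.7321

f''(x) = -6/(x^3 + 3*x^2 + 3*x + 1)
Second-derivative test at each critical point:
  f''(-2.7321) = 1.1547 > 0 → local minimum
  f''(0.7321) = -1.1547 < 0 → local maximum

Critical points: x = -sqrt(3) - 1 ≈ -2.7321 (local minimum); x = -1 + sqrt(3) ≈ 0.7321 (local maximum)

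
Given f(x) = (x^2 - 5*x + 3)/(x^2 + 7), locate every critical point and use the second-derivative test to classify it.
f'(x) = (5*x^2 + 8*x - 35)/(x^4 + 14*x^2 + 49)

Solve f'(x) = 0:
  f'(x) = (5*x^2 + 8*x - 35)/(x^2 + 7)^2; the denominator is positive wherever f is defined, so f'(x) = 0 ⇔ 5*x^2 + 8*x - 35 = 0.
  5*x^2 + 8*x - 35 = 0 has no rational roots; quadratic formula: x = (-8 ± √764)/10.
  ⇒ x = -sqrt(191)/5 - 4/5 ≈ -3.5641, -4/5 + sqrt(191)/5 ≈ 1.9641

f''(x) = 2*(-5*x^3 - 12*x^2 + 105*x + 28)/(x^6 + 21*x^4 + 147*x^2 + 343)
Second-derivative test at each critical point:
  f''(-3.5641) = -0.0712 < 0 → local maximum
  f''(1.9641) = 0.2345 > 0 → local minimum

Critical points: x = -sqrt(191)/5 - 4/5 ≈ -3.5641 (local maximum); x = -4/5 + sqrt(191)/5 ≈ 1.9641 (local minimum)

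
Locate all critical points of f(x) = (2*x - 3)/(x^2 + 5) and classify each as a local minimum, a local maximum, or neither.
f'(x) = 2*(-x^2 + 3*x + 5)/(x^4 + 10*x^2 + 25)

Solve f'(x) = 0:
  f'(x) = -2*(x^2 - 3*x - 5)/(x^2 + 5)^2; the denominator is positive wherever f is defined, so f'(x) = 0 ⇔ -2*x^2 + 6*x + 10 = 0.
  Factor: -2*x^2 + 6*x + 10 = -2*(x^2 - 3*x - 5); x^2 - 3*x - 5 = 0 has no rational roots; quadratic formula: x = (3 ± √29)/2.
  ⇒ x = 3/2 - sqrt(29)/2 ≈ -1.1926, 3/2 + sqrt(29)/2 ≈ 4.1926

f''(x) = 2*(4*x^2*(2*x - 3) + 3*(1 - 2*x)*(x^2 + 5))/(x^2 + 5)^3
Second-derivative test at each critical point:
  f''(-1.1926) = 0.2611 > 0 → local minimum
  f''(4.1926) = -0.0211 < 0 → local maximum

Critical points: x = 3/2 - sqrt(29)/2 ≈ -1.1926 (local minimum); x = 3/2 + sqrt(29)/2 ≈ 4.1926 (local maximum)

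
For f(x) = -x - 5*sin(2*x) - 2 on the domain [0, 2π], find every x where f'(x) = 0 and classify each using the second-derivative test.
f'(x) = 20*sin(x)^2 - 11

Solve f'(x) = 0 on [0, 2π]:
  f'(x) = 0 ⇔ cos(2*x) = -1/10, i.e. 2*x = ±arccos(-1/10) + 2nπ; keep the solutions lying in [0, 2π].
  ⇒ x = acos(-1/10)/2 ≈ 0.8355, pi - acos(-1/10)/2 ≈ 2.3061, acos(-1/10)/2 + pi ≈ 3.9771, -acos(-1/10)/2 + 2*pi ≈ 5.4477

f''(x) = 20*sin(2*x)
Second-derivative test at each critical point:
  f''(0.8355) = 19.8997 > 0 → local minimum
  f''(2.3061) = -19.8997 < 0 → local maximum
  f''(3.9771) = 19.8997 > 0 → local minimum
  f''(5.4477) = -19.8997 < 0 → local maximum

Critical points: x = acos(-1/10)/2 ≈ 0.8355 (local minimum); x = pi - acos(-1/10)/2 ≈ 2.3061 (local maximum); x = acos(-1/10)/2 + pi ≈ 3.9771 (local minimum); x = -acos(-1/10)/2 + 2*pi ≈ 5.4477 (local maximum)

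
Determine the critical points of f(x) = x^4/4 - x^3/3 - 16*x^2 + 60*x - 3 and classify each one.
f'(x) = x^3 - x^2 - 32*x + 60

Solve f'(x) = 0:
  Factor: x^3 - x^2 - 32*x + 60 = (x - 5)*(x - 2)*(x + 6) = 0.
  ⇒ x = -6, 2, 5

f''(x) = 3*x^2 - 2*x - 32
Second-derivative test at each critical point:
  f''(-6) = 88 > 0 → local minimum
  f''(2) = -24 < 0 → local maximum
  f''(5) = 33 > 0 → local minimum

Critical points: x = -6 (local minimum); x = 2 (local maximum); x = 5 (local minimum)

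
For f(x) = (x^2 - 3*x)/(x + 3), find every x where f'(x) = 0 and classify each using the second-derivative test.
f'(x) = (x^2 + 6*x - 9)/(x^2 + 6*x + 9)

Solve f'(x) = 0:
  f'(x) = (x^2 + 6*x - 9)/(x + 3)^2; the denominator is positive wherever f is defined, so f'(x) = 0 ⇔ x^2 + 6*x - 9 = 0.
  x^2 + 6*x - 9 = 0 has no rational roots; quadratic formula: x = (-6 ± √72)/2.
  ⇒ x = -3*sqrt(2) - 3 ≈ -7.2426, -3 + 3*sqrt(2) ≈ 1.2426

f''(x) = 36/(x^3 + 9*x^2 + 27*x + 27)
Second-derivative test at each critical point:
  f''(-7.2426) = -0.4714 < 0 → local maximum
  f''(1.2426) = 0.4714 > 0 → local minimum

Critical points: x = -3*sqrt(2) - 3 ≈ -7.2426 (local maximum); x = -3 + 3*sqrt(2) ≈ 1.2426 (local minimum)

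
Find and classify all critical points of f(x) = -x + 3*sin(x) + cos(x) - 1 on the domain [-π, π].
f'(x) = -sin(x) + 3*cos(x) - 1

Solve f'(x) = 0 on [-π, π]:
  f'(x) = 0 ⇔ -sin(x) + 3*cos(x) = 1. Write the left side as R·cos(x + φ) with R = √(3² + 1²) = sqrt(10), cos φ = 3*sqrt(10)/10, sin φ = sqrt(10)/10; then cos(x + φ) = sqrt(10)/10. Solve for x and keep the solutions lying in [-π, π].
  ⇒ x = -pi/2 ≈ -1.5708, atan(4/3) ≈ 0.9273

f''(x) = -3*sin(x) - cos(x)
Second-derivative test at each critical point:
  f''(-1.5708) = 3 > 0 → local minimum
  f''(0.9273) = -3 < 0 → local maximum

Critical points: x = -pi/2 ≈ -1.5708 (local minimum); x = atan(4/3) ≈ 0.9273 (local maximum)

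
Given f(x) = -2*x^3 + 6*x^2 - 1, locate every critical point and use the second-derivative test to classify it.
f'(x) = 6*x*(2 - x)

Solve f'(x) = 0:
  Factor: -6*x^2 + 12*x = -6*x*(x - 2) = 0.
  ⇒ x = 0, 2

f''(x) = 12 - 12*x
Second-derivative test at each critical point:
  f''(0) = 12 > 0 → local minimum
  f''(2) = -12 < 0 → local maximum

Critical points: x = 0 (local minimum); x = 2 (local maximum)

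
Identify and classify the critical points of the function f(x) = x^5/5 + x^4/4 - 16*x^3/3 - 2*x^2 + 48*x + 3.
f'(x) = x^4 + x^3 - 16*x^2 - 4*x + 48

Solve f'(x) = 0:
  Factor: x^4 + x^3 - 16*x^2 - 4*x + 48 = (x - 3)*(x - 2)*(x + 2)*(x + 4) = 0.
  ⇒ x = -4, -2, 2, 3

f''(x) = 4*x^3 + 3*x^2 - 32*x - 4
Second-derivative test at each critical point:
  f''(-4) = -84 < 0 → local maximum
  f''(-2) = 40 > 0 → local minimum
  f''(2) = -24 < 0 → local maximum
  f''(3) = 35 > 0 → local minimum

Critical points: x = -4 (local maximum); x = -2 (local minimum); x = 2 (local maximum); x = 3 (local minimum)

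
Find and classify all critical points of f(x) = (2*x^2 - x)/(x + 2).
f'(x) = 2*(x^2 + 4*x - 1)/(x^2 + 4*x + 4)

Solve f'(x) = 0:
  f'(x) = 2*(x^2 + 4*x - 1)/(x + 2)^2; the denominator is positive wherever f is defined, so f'(x) = 0 ⇔ 2*x^2 + 8*x - 2 = 0.
  Factor: 2*x^2 + 8*x - 2 = 2*(x^2 + 4*x - 1); x^2 + 4*x - 1 = 0 has no rational roots; quadratic formula: x = (-4 ± √20)/2.
  ⇒ x = -sqrt(5) - 2 ≈ -4.2361, -2 + sqrt(5) ≈ 0.2361

f''(x) = 20/(x^3 + 6*x^2 + 12*x + 8)
Second-derivative test at each critical point:
  f''(-4.2361) = -1.7889 < 0 → local maximum
  f''(0.2361) = 1.7889 > 0 → local minimum

Critical points: x = -sqrt(5) - 2 ≈ -4.2361 (local maximum); x = -2 + sqrt(5) ≈ 0.2361 (local minimum)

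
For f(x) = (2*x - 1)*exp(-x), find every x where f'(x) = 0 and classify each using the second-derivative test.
f'(x) = (3 - 2*x)*exp(-x)

Solve f'(x) = 0:
  f'(x) = (3 - 2*x)·exp(-x) and exp(-x) > 0 for every x, so f'(x) = 0 ⇔ 3 - 2*x = 0.
  3 - 2*x = 0.
  ⇒ x = 3/2

f''(x) = (2*x - 5)*exp(-x)
Second-derivative test at each critical point:
  f''(3/2) = -0.4463 < 0 → local maximum

Critical points: x = 3/2 (local maximum)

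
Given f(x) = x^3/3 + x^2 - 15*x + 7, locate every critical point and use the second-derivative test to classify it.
f'(x) = x^2 + 2*x - 15

Solve f'(x) = 0:
  Factor: x^2 + 2*x - 15 = (x - 3)*(x + 5) = 0.
  ⇒ x = -5, 3

f''(x) = 2*x + 2
Second-derivative test at each critical point:
  f''(-5) = -8 < 0 → local maximum
  f''(3) = 8 > 0 → local minimum

Critical points: x = -5 (local maximum); x = 3 (local minimum)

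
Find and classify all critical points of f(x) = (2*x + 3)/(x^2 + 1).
f'(x) = 2*(-x^2 - 3*x + 1)/(x^4 + 2*x^2 + 1)

Solve f'(x) = 0:
  f'(x) = -2*(x^2 + 3*x - 1)/(x^2 + 1)^2; the denominator is positive wherever f is defined, so f'(x) = 0 ⇔ -2*x^2 - 6*x + 2 = 0.
  Factor: -2*x^2 - 6*x + 2 = -2*(x^2 + 3*x - 1); x^2 + 3*x - 1 = 0 has no rational roots; quadratic formula: x = (-3 ± √13)/2.
  ⇒ x = -sqrt(13)/2 - 3/2 ≈ -3.3028, -3/2 + sqrt(13)/2 ≈ 0.3028

f''(x) = 2*(4*x^2*(2*x + 3) - 3*(2*x + 1)*(x^2 + 1))/(x^2 + 1)^3
Second-derivative test at each critical point:
  f''(-3.3028) = 0.0509 > 0 → local minimum
  f''(0.3028) = -6.0509 < 0 → local maximum

Critical points: x = -sqrt(13)/2 - 3/2 ≈ -3.3028 (local minimum); x = -3/2 + sqrt(13)/2 ≈ 0.3028 (local maximum)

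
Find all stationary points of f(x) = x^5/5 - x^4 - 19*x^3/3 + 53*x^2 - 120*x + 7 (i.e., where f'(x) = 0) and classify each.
f'(x) = x^4 - 4*x^3 - 19*x^2 + 106*x - 120

Solve f'(x) = 0:
  Factor: x^4 - 4*x^3 - 19*x^2 + 106*x - 120 = (x - 4)*(x - 3)*(x - 2)*(x + 5) = 0.
  ⇒ x = -5, 2, 3, 4

f''(x) = 4*x^3 - 12*x^2 - 38*x + 106
Second-derivative test at each critical point:
  f''(-5) = -504 < 0 → local maximum
  f''(2) = 14 > 0 → local minimum
  f''(3) = -8 < 0 → local maximum
  f''(4) = 18 > 0 → local minimum

Critical points: x = -5 (local maximum); x = 2 (local minimum); x = 3 (local maximum); x = 4 (local minimum)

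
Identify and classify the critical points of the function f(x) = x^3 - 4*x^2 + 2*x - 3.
f'(x) = 3*x^2 - 8*x + 2

Solve f'(x) = 0:
  3*x^2 - 8*x + 2 = 0 has no rational roots; quadratic formula: x = (8 ± √40)/6.
  ⇒ x = 4/3 - sqrt(10)/3 ≈ 0.2792, sqrt(10)/3 + 4/3 ≈ 2.3874

f''(x) = 6*x - 8
Second-derivative test at each critical point:
  f''(0.2792) = -6.3246 < 0 → local maximum
  f''(2.3874) = 6.3246 > 0 → local minimum

Critical points: x = 4/3 - sqrt(10)/3 ≈ 0.2792 (local maximum); x = sqrt(10)/3 + 4/3 ≈ 2.3874 (local minimum)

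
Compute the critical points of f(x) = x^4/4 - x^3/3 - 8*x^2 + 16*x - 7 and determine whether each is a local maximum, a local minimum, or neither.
f'(x) = x^3 - x^2 - 16*x + 16

Solve f'(x) = 0:
  Factor: x^3 - x^2 - 16*x + 16 = (x - 4)*(x - 1)*(x + 4) = 0.
  ⇒ x = -4, 1, 4

f''(x) = 3*x^2 - 2*x - 16
Second-derivative test at each critical point:
  f''(-4) = 40 > 0 → local minimum
  f''(1) = -15 < 0 → local maximum
  f''(4) = 24 > 0 → local minimum

Critical points: x = -4 (local minimum); x = 1 (local maximum); x = 4 (local minimum)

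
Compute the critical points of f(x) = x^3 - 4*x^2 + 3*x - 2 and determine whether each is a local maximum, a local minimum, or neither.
f'(x) = 3*x^2 - 8*x + 3

Solve f'(x) = 0:
  3*x^2 - 8*x + 3 = 0 has no rational roots; quadratic formula: x = (8 ± √28)/6.
  ⇒ x = 4/3 - sqrt(7)/3 ≈ 0.4514, sqrt(7)/3 + 4/3 ≈ 2.2153

f''(x) = 6*x - 8
Second-derivative test at each critical point:
  f''(0.4514) = -5.2915 < 0 → local maximum
  f''(2.2153) = 5.2915 > 0 → local minimum

Critical points: x = 4/3 - sqrt(7)/3 ≈ 0.4514 (local maximum); x = sqrt(7)/3 + 4/3 ≈ 2.2153 (local minimum)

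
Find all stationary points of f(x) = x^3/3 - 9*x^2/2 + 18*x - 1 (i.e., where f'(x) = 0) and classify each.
f'(x) = x^2 - 9*x + 18

Solve f'(x) = 0:
  Factor: x^2 - 9*x + 18 = (x - 6)*(x - 3) = 0.
  ⇒ x = 3, 6

f''(x) = 2*x - 9
Second-derivative test at each critical point:
  f''(3) = -3 < 0 → local maximum
  f''(6) = 3 > 0 → local minimum

Critical points: x = 3 (local maximum); x = 6 (local minimum)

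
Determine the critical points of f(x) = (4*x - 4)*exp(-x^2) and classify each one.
f'(x) = 4*(-2*x*(x - 1) + 1)*exp(-x^2)

Solve f'(x) = 0:
  f'(x) = (-8*x^2 + 8*x + 4)·exp(-x^2) and exp(-x^2) > 0 for every x, so f'(x) = 0 ⇔ -8*x^2 + 8*x + 4 = 0.
  Factor: -8*x^2 + 8*x + 4 = -4*(2*x^2 - 2*x - 1); 2*x^2 - 2*x - 1 = 0 has no rational roots; quadratic formula: x = (2 ± √12)/4.
  ⇒ x = 1/2 - sqrt(3)/2 ≈ -0.3660, 1/2 + sqrt(3)/2 ≈ 1.3660

f''(x) = 8*(2*x^2*(x - 1) - 3*x + 1)*exp(-x^2)
Second-derivative test at each critical point:
  f''(-0.3660) = 12.1190 > 0 → local minimum
  f''(1.3660) = -2.1441 < 0 → local maximum

Critical points: x = 1/2 - sqrt(3)/2 ≈ -0.3660 (local minimum); x = 1/2 + sqrt(3)/2 ≈ 1.3660 (local maximum)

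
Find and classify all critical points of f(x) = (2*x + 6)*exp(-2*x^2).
f'(x) = 2*(-4*x*(x + 3) + 1)*exp(-2*x^2)

Solve f'(x) = 0:
  f'(x) = (-8*x^2 - 24*x + 2)·exp(-2*x^2) and exp(-2*x^2) > 0 for every x, so f'(x) = 0 ⇔ -8*x^2 - 24*x + 2 = 0.
  Factor: -8*x^2 - 24*x + 2 = -2*(4*x^2 + 12*x - 1); 4*x^2 + 12*x - 1 = 0 has no rational roots; quadratic formula: x = (-12 ± √160)/8.
  ⇒ x = -sqrt(10)/2 - 3/2 ≈ -3.0811, -3/2 + sqrt(10)/2 ≈ 0.0811

f''(x) = 8*(4*x^2*(x + 3) - 3*x - 3)*exp(-2*x^2)
Second-derivative test at each critical point:
  f''(-3.0811) = 1.436e-07 > 0 → local minimum
  f''(0.0811) = -24.9673 < 0 → local maximum

Critical points: x = -sqrt(10)/2 - 3/2 ≈ -3.0811 (local minimum); x = -3/2 + sqrt(10)/2 ≈ 0.0811 (local maximum)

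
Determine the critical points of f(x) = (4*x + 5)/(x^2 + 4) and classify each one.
f'(x) = 2*(-2*x^2 - 5*x + 8)/(x^4 + 8*x^2 + 16)

Solve f'(x) = 0:
  f'(x) = -2*(2*x^2 + 5*x - 8)/(x^2 + 4)^2; the denominator is positive wherever f is defined, so f'(x) = 0 ⇔ -4*x^2 - 10*x + 16 = 0.
  Factor: -4*x^2 - 10*x + 16 = -2*(2*x^2 + 5*x - 8); 2*x^2 + 5*x - 8 = 0 has no rational roots; quadratic formula: x = (-5 ± √89)/4.
  ⇒ x = -sqrt(89)/4 - 5/4 ≈ -3.6085, -5/4 + sqrt(89)/4 ≈ 1.1085

f''(x) = 2*(4*x^2*(4*x + 5) - (12*x + 5)*(x^2 + 4))/(x^2 + 4)^3
Second-derivative test at each critical point:
  f''(-3.6085) = 0.0651 > 0 → local minimum
  f''(1.1085) = -0.6901 < 0 → local maximum

Critical points: x = -sqrt(89)/4 - 5/4 ≈ -3.6085 (local minimum); x = -5/4 + sqrt(89)/4 ≈ 1.1085 (local maximum)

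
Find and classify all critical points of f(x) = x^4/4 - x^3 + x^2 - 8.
f'(x) = x*(x^2 - 3*x + 2)

Solve f'(x) = 0:
  Factor: x^3 - 3*x^2 + 2*x = x*(x - 2)*(x - 1) = 0.
  ⇒ x = 0, 1, 2

f''(x) = 3*x^2 - 6*x + 2
Second-derivative test at each critical point:
  f''(0) = 2 > 0 → local minimum
  f''(1) = -1 < 0 → local maximum
  f''(2) = 2 > 0 → local minimum

Critical points: x = 0 (local minimum); x = 1 (local maximum); x = 2 (local minimum)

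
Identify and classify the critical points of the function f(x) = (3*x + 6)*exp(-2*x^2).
f'(x) = 3*(-4*x*(x + 2) + 1)*exp(-2*x^2)

Solve f'(x) = 0:
  f'(x) = (-12*x^2 - 24*x + 3)·exp(-2*x^2) and exp(-2*x^2) > 0 for every x, so f'(x) = 0 ⇔ -12*x^2 - 24*x + 3 = 0.
  Factor: -12*x^2 - 24*x + 3 = -3*(4*x^2 + 8*x - 1); 4*x^2 + 8*x - 1 = 0 has no rational roots; quadratic formula: x = (-8 ± √80)/8.
  ⇒ x = -sqrt(5)/2 - 1 ≈ -2.1180, -1 + sqrt(5)/2 ≈ 0.1180

f''(x) = 12*(4*x^2*(x + 2) - 3*x - 2)*exp(-2*x^2)
Second-derivative test at each critical point:
  f''(-2.1180) = 0.0034 > 0 → local minimum
  f''(0.1180) = -26.0955 < 0 → local maximum

Critical points: x = -sqrt(5)/2 - 1 ≈ -2.1180 (local minimum); x = -1 + sqrt(5)/2 ≈ 0.1180 (local maximum)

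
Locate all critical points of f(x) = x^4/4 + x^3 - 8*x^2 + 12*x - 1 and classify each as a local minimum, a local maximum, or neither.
f'(x) = x^3 + 3*x^2 - 16*x + 12

Solve f'(x) = 0:
  Factor: x^3 + 3*x^2 - 16*x + 12 = (x - 2)*(x - 1)*(x + 6) = 0.
  ⇒ x = -6, 1, 2

f''(x) = 3*x^2 + 6*x - 16
Second-derivative test at each critical point:
  f''(-6) = 56 > 0 → local minimum
  f''(1) = -7 < 0 → local maximum
  f''(2) = 8 > 0 → local minimum

Critical points: x = -6 (local minimum); x = 1 (local maximum); x = 2 (local minimum)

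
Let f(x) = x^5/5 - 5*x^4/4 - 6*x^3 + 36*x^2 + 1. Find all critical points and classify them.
f'(x) = x*(x^3 - 5*x^2 - 18*x + 72)

Solve f'(x) = 0:
  Factor: x^4 - 5*x^3 - 18*x^2 + 72*x = x*(x - 6)*(x - 3)*(x + 4) = 0.
  ⇒ x = -4, 0, 3, 6

f''(x) = 4*x^3 - 15*x^2 - 36*x + 72
Second-derivative test at each critical point:
  f''(-4) = -280 < 0 → local maximum
  f''(0) = 72 > 0 → local minimum
  f''(3) = -63 < 0 → local maximum
  f''(6) = 180 > 0 → local minimum

Critical points: x = -4 (local maximum); x = 0 (local minimum); x = 3 (local maximum); x = 6 (local minimum)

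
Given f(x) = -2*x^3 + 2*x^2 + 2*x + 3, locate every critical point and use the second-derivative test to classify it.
f'(x) = -6*x^2 + 4*x + 2

Solve f'(x) = 0:
  Factor: -6*x^2 + 4*x + 2 = -2*(x - 1)*(3*x + 1) = 0.
  ⇒ x = -1/3, 1

f''(x) = 4 - 12*x
Second-derivative test at each critical point:
  f''(-1/3) = 8 > 0 → local minimum
  f''(1) = -8 < 0 → local maximum

Critical points: x = -1/3 (local minimum); x = 1 (local maximum)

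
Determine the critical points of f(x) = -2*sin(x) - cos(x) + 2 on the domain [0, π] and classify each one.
f'(x) = sin(x) - 2*cos(x)

Solve f'(x) = 0 on [0, π]:
  f'(x) = 0 ⇔ -2*cos(x) = -sin(x) ⇔ tan(x) = 2, i.e. x = arctan(2) + nπ; keep the solutions lying in [0, π].
  ⇒ x = atan(2) ≈ 1.1071

f''(x) = 2*sin(x) + cos(x)
Second-derivative test at each critical point:
  f''(1.1071) = 2.2361 > 0 → local minimum

Critical points: x = atan(2) ≈ 1.1071 (local minimum)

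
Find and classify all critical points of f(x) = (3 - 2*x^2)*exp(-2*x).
f'(x) = 2*(2*x^2 - 2*x - 3)*exp(-2*x)

Solve f'(x) = 0:
  f'(x) = (4*x^2 - 4*x - 6)·exp(-2*x) and exp(-2*x) > 0 for every x, so f'(x) = 0 ⇔ 4*x^2 - 4*x - 6 = 0.
  Factor: 4*x^2 - 4*x - 6 = 2*(2*x^2 - 2*x - 3); 2*x^2 - 2*x - 3 = 0 has no rational roots; quadratic formula: x = (2 ± √28)/4.
  ⇒ x = 1/2 - sqrt(7)/2 ≈ -0.8229, 1/2 + sqrt(7)/2 ≈ 1.8229

f''(x) = 8*(-x^2 + 2*x + 1)*exp(-2*x)
Second-derivative test at each critical point:
  f''(-0.8229) = -54.8719 < 0 → local maximum
  f''(1.8229) = 0.2762 > 0 → local minimum

Critical points: x = 1/2 - sqrt(7)/2 ≈ -0.8229 (local maximum); x = 1/2 + sqrt(7)/2 ≈ 1.8229 (local minimum)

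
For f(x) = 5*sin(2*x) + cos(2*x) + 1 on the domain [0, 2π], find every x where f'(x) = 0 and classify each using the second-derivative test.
f'(x) = -2*sin(2*x) + 10*cos(2*x)

Solve f'(x) = 0 on [0, 2π]:
  f'(x) = 0 ⇔ 5*cos(2*x) = sin(2*x) ⇔ tan(2*x) = 5, i.e. 2*x = arctan(5) + nπ; keep the solutions lying in [0, 2π].
  ⇒ x = atan(5)/2 ≈ 0.6867, atan(5)/2 + pi/2 ≈ 2.2575, atan(5)/2 + pi ≈ 3.8283, atan(5)/2 + 3*pi/2 ≈ 5.3991

f''(x) = -20*sin(2*x) - 4*cos(2*x)
Second-derivative test at each critical point:
  f''(0.6867) = -20.3961 < 0 → local maximum
  f''(2.2575) = 20.3961 > 0 → local minimum
  f''(3.8283) = -20.3961 < 0 → local maximum
  f''(5.3991) = 20.3961 > 0 → local minimum

Critical points: x = atan(5)/2 ≈ 0.6867 (local maximum); x = atan(5)/2 + pi/2 ≈ 2.2575 (local minimum); x = atan(5)/2 + pi ≈ 3.8283 (local maximum); x = atan(5)/2 + 3*pi/2 ≈ 5.3991 (local minimum)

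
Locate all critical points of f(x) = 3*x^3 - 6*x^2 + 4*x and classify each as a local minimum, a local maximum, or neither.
f'(x) = 9*x^2 - 12*x + 4

Solve f'(x) = 0:
  Factor: 9*x^2 - 12*x + 4 = (3*x - 2)^2 = 0.
  ⇒ x = 2/3

f''(x) = 18*x - 12
Second-derivative test at each critical point:
  f''(2/3) = 0, so the second-derivative test is inconclusive; use the first-derivative test: f'(5/12) = 0.5625, f'(11/12) = 0.5625 — f' is positive on both sides (no sign change) → neither a local maximum nor a local minimum

Critical points: x = 2/3 (neither)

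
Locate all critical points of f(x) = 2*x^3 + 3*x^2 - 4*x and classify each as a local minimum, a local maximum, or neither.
f'(x) = 6*x^2 + 6*x - 4

Solve f'(x) = 0:
  Factor: 6*x^2 + 6*x - 4 = 2*(3*x^2 + 3*x - 2); 3*x^2 + 3*x - 2 = 0 has no rational roots; quadratic formula: x = (-3 ± √33)/6.
  ⇒ x = -sqrt(33)/6 - 1/2 ≈ -1.4574, -1/2 + sqrt(33)/6 ≈ 0.4574

f''(x) = 12*x + 6
Second-derivative test at each critical point:
  f''(-1.4574) = -11.4891 < 0 → local maximum
  f''(0.4574) = 11.4891 > 0 → local minimum

Critical points: x = -sqrt(33)/6 - 1/2 ≈ -1.4574 (local maximum); x = -1/2 + sqrt(33)/6 ≈ 0.4574 (local minimum)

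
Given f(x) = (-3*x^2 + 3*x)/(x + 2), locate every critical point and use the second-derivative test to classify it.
f'(x) = 3*(-x^2 - 4*x + 2)/(x^2 + 4*x + 4)

Solve f'(x) = 0:
  f'(x) = -3*(x^2 + 4*x - 2)/(x + 2)^2; the denominator is positive wherever f is defined, so f'(x) = 0 ⇔ -3*x^2 - 12*x + 6 = 0.
  Factor: -3*x^2 - 12*x + 6 = -3*(x^2 + 4*x - 2); x^2 + 4*x - 2 = 0 has no rational roots; quadratic formula: x = (-4 ± √24)/2.
  ⇒ x = -sqrt(6) - 2 ≈ -4.4495, -2 + sqrt(6) ≈ 0.4495

f''(x) = -36/(x^3 + 6*x^2 + 12*x + 8)
Second-derivative test at each critical point:
  f''(-4.4495) = 2.4495 > 0 → local minimum
  f''(0.4495) = -2.4495 < 0 → local maximum

Critical points: x = -sqrt(6) - 2 ≈ -4.4495 (local minimum); x = -2 + sqrt(6) ≈ 0.4495 (local maximum)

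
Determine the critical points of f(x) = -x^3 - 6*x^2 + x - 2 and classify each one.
f'(x) = -3*x^2 - 12*x + 1

Solve f'(x) = 0:
  3*x^2 + 12*x - 1 = 0 has no rational roots; quadratic formula: x = (-12 ± √156)/6.
  ⇒ x = -sqrt(39)/3 - 2 ≈ -4.0817, -2 + sqrt(39)/3 ≈ 0.0817

f''(x) = -6*x - 12
Second-derivative test at each critical point:
  f''(-4.0817) = 12.4900 > 0 → local minimum
  f''(0.0817) = -12.4900 < 0 → local maximum

Critical points: x = -sqrt(39)/3 - 2 ≈ -4.0817 (local minimum); x = -2 + sqrt(39)/3 ≈ 0.0817 (local maximum)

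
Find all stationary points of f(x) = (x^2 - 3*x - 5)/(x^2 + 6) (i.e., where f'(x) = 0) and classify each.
f'(x) = (3*x^2 + 22*x - 18)/(x^4 + 12*x^2 + 36)

Solve f'(x) = 0:
  f'(x) = (3*x^2 + 22*x - 18)/(x^2 + 6)^2; the denominator is positive wherever f is defined, so f'(x) = 0 ⇔ 3*x^2 + 22*x - 18 = 0.
  3*x^2 + 22*x - 18 = 0 has no rational roots; quadratic formula: x = (-22 ± √700)/6.
  ⇒ x = -5*sqrt(7)/3 - 11/3 ≈ -8.0763, -11/3 + 5*sqrt(7)/3 ≈ 0.7429

f''(x) = 6*(-x^3 - 11*x^2 + 18*x + 22)/(x^6 + 18*x^4 + 108*x^2 + 216)
Second-derivative test at each critical point:
  f''(-8.0763) = -0.0052 < 0 → local maximum
  f''(0.7429) = 0.6163 > 0 → local minimum

Critical points: x = -5*sqrt(7)/3 - 11/3 ≈ -8.0763 (local maximum); x = -11/3 + 5*sqrt(7)/3 ≈ 0.7429 (local minimum)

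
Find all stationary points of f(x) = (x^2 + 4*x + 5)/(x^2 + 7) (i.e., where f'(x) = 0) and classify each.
f'(x) = 4*(-x^2 + x + 7)/(x^4 + 14*x^2 + 49)

Solve f'(x) = 0:
  f'(x) = -4*(x^2 - x - 7)/(x^2 + 7)^2; the denominator is positive wherever f is defined, so f'(x) = 0 ⇔ -4*x^2 + 4*x + 28 = 0.
  Factor: -4*x^2 + 4*x + 28 = -4*(x^2 - x - 7); x^2 - x - 7 = 0 has no rational roots; quadratic formula: x = (1 ± √29)/2.
  ⇒ x = 1/2 - sqrt(29)/2 ≈ -2.1926, 1/2 + sqrt(29)/2 ≈ 3.1926

f''(x) = 4*(2*x^3 - 3*x^2 - 42*x + 7)/(x^6 + 21*x^4 + 147*x^2 + 343)
Second-derivative test at each critical point:
  f''(-2.1926) = 0.1545 > 0 → local minimum
  f''(3.1926) = -0.0729 < 0 → local maximum

Critical points: x = 1/2 - sqrt(29)/2 ≈ -2.1926 (local minimum); x = 1/2 + sqrt(29)/2 ≈ 3.1926 (local maximum)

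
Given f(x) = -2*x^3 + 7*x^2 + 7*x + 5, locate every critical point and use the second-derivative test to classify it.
f'(x) = -6*x^2 + 14*x + 7

Solve f'(x) = 0:
  6*x^2 - 14*x - 7 = 0 has no rational roots; quadratic formula: x = (14 ± √364)/12.
  ⇒ x = 7/6 - sqrt(91)/6 ≈ -0.4232, 7/6 + sqrt(91)/6 ≈ 2.7566

f''(x) = 14 - 12*x
Second-derivative test at each critical point:
  f''(-0.4232) = 19.0788 > 0 → local minimum
  f''(2.7566) = -19.0788 < 0 → local maximum

Critical points: x = 7/6 - sqrt(91)/6 ≈ -0.4232 (local minimum); x = 7/6 + sqrt(91)/6 ≈ 2.7566 (local maximum)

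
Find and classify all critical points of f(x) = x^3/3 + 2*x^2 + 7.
f'(x) = x*(x + 4)

Solve f'(x) = 0:
  Factor: x^2 + 4*x = x*(x + 4) = 0.
  ⇒ x = -4, 0

f''(x) = 2*x + 4
Second-derivative test at each critical point:
  f''(-4) = -4 < 0 → local maximum
  f''(0) = 4 > 0 → local minimum

Critical points: x = -4 (local maximum); x = 0 (local minimum)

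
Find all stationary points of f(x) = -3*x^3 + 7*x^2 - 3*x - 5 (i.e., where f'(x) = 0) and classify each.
f'(x) = -9*x^2 + 14*x - 3

Solve f'(x) = 0:
  9*x^2 - 14*x + 3 = 0 has no rational roots; quadratic formula: x = (14 ± √88)/18.
  ⇒ x = 7/9 - sqrt(22)/9 ≈ 0.2566, sqrt(22)/9 + 7/9 ≈ 1.2989

f''(x) = 14 - 18*x
Second-derivative test at each critical point:
  f''(0.2566) = 9.3808 > 0 → local minimum
  f''(1.2989) = -9.3808 < 0 → local maximum

Critical points: x = 7/9 - sqrt(22)/9 ≈ 0.2566 (local minimum); x = sqrt(22)/9 + 7/9 ≈ 1.2989 (local maximum)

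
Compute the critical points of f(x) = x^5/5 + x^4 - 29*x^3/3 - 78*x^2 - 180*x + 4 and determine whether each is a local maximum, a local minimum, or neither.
f'(x) = x^4 + 4*x^3 - 29*x^2 - 156*x - 180

Solve f'(x) = 0:
  Factor: x^4 + 4*x^3 - 29*x^2 - 156*x - 180 = (x - 6)*(x + 2)*(x + 3)*(x + 5) = 0.
  ⇒ x = -5, -3, -2, 6

f''(x) = 4*x^3 + 12*x^2 - 58*x - 156
Second-derivative test at each critical point:
  f''(-5) = -66 < 0 → local maximum
  f''(-3) = 18 > 0 → local minimum
  f''(-2) = -24 < 0 → local maximum
  f''(6) = 792 > 0 → local minimum

Critical points: x = -5 (local maximum); x = -3 (local minimum); x = -2 (local maximum); x = 6 (local minimum)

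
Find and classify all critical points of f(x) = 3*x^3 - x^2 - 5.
f'(x) = x*(9*x - 2)

Solve f'(x) = 0:
  Factor: 9*x^2 - 2*x = x*(9*x - 2) = 0.
  ⇒ x = 0, 2/9

f''(x) = 18*x - 2
Second-derivative test at each critical point:
  f''(0) = -2 < 0 → local maximum
  f''(2/9) = 2 > 0 → local minimum

Critical points: x = 0 (local maximum); x = 2/9 (local minimum)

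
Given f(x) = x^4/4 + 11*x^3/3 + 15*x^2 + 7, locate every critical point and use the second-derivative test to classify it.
f'(x) = x*(x^2 + 11*x + 30)

Solve f'(x) = 0:
  Factor: x^3 + 11*x^2 + 30*x = x*(x + 5)*(x + 6) = 0.
  ⇒ x = -6, -5, 0

f''(x) = 3*x^2 + 22*x + 30
Second-derivative test at each critical point:
  f''(-6) = 6 > 0 → local minimum
  f''(-5) = -5 < 0 → local maximum
  f''(0) = 30 > 0 → local minimum

Critical points: x = -6 (local minimum); x = -5 (local maximum); x = 0 (local minimum)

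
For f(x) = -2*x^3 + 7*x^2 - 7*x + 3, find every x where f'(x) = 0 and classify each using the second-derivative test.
f'(x) = -6*x^2 + 14*x - 7

Solve f'(x) = 0:
  6*x^2 - 14*x + 7 = 0 has no rational roots; quadratic formula: x = (14 ± √28)/12.
  ⇒ x = 7/6 - sqrt(7)/6 ≈ 0.7257, sqrt(7)/6 + 7/6 ≈ 1.6076

f''(x) = 14 - 12*x
Second-derivative test at each critical point:
  f''(0.7257) = 5.2915 > 0 → local minimum
  f''(1.6076) = -5.2915 < 0 → local maximum

Critical points: x = 7/6 - sqrt(7)/6 ≈ 0.7257 (local minimum); x = sqrt(7)/6 + 7/6 ≈ 1.6076 (local maximum)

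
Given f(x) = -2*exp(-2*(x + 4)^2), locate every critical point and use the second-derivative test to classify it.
f'(x) = 8*(x + 4)*exp(-2*(x + 4)^2)

Solve f'(x) = 0:
  f'(x) = (8*x + 32)·exp(-2*(x + 4)^2) and exp(-2*(x + 4)^2) > 0 for every x, so f'(x) = 0 ⇔ 8*x + 32 = 0.
  Factor: 8*x + 32 = 8*(x + 4) = 0.
  ⇒ x = -4

f''(x) = 8*(1 - 4*(x + 4)^2)*exp(-2*(x + 4)^2)
Second-derivative test at each critical point:
  f''(-4) = 8 > 0 → local minimum

Critical points: x = -4 (local minimum)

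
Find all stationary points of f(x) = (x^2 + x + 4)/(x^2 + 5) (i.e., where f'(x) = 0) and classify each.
f'(x) = (-x^2 + 2*x + 5)/(x^4 + 10*x^2 + 25)

Solve f'(x) = 0:
  f'(x) = -(x^2 - 2*x - 5)/(x^2 + 5)^2; the denominator is positive wherever f is defined, so f'(x) = 0 ⇔ -x^2 + 2*x + 5 = 0.
  x^2 - 2*x - 5 = 0 has no rational roots; quadratic formula: x = (2 ± √24)/2.
  ⇒ x = 1 - sqrt(6) ≈ -1.4495, 1 + sqrt(6) ≈ 3.4495

f''(x) = 2*(x^3 - 3*x^2 - 15*x + 5)/(x^6 + 15*x^4 + 75*x^2 + 125)
Second-derivative test at each critical point:
  f''(-1.4495) = 0.0972 > 0 → local minimum
  f''(3.4495) = -0.0172 < 0 → local maximum

Critical points: x = 1 - sqrt(6) ≈ -1.4495 (local minimum); x = 1 + sqrt(6) ≈ 3.4495 (local maximum)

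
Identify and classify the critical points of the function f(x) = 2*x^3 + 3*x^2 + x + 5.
f'(x) = 6*x^2 + 6*x + 1

Solve f'(x) = 0:
  6*x^2 + 6*x + 1 = 0 has no rational roots; quadratic formula: x = (-6 ± √12)/12.
  ⇒ x = -1/2 - sqrt(3)/6 ≈ -0.7887, -1/2 + sqrt(3)/6 ≈ -0.2113

f''(x) = 12*x + 6
Second-derivative test at each critical point:
  f''(-0.7887) = -3.4641 < 0 → local maximum
  f''(-0.2113) = 3.4641 > 0 → local minimum

Critical points: x = -1/2 - sqrt(3)/6 ≈ -0.7887 (local maximum); x = -1/2 + sqrt(3)/6 ≈ -0.2113 (local minimum)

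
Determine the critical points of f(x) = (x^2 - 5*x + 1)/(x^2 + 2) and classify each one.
f'(x) = (5*x^2 + 2*x - 10)/(x^4 + 4*x^2 + 4)

Solve f'(x) = 0:
  f'(x) = (5*x^2 + 2*x - 10)/(x^2 + 2)^2; the denominator is positive wherever f is defined, so f'(x) = 0 ⇔ 5*x^2 + 2*x - 10 = 0.
  5*x^2 + 2*x - 10 = 0 has no rational roots; quadratic formula: x = (-2 ± √204)/10.
  ⇒ x = -sqrt(51)/5 - 1/5 ≈ -1.6283, -1/5 + sqrt(51)/5 ≈ 1.2283

f''(x) = 2*(-5*x^3 - 3*x^2 + 30*x + 2)/(x^6 + 6*x^4 + 12*x^2 + 8)
Second-derivative test at each critical point:
  f''(-1.6283) = -0.6602 < 0 → local maximum
  f''(1.2283) = 1.1602 > 0 → local minimum

Critical points: x = -sqrt(51)/5 - 1/5 ≈ -1.6283 (local maximum); x = -1/5 + sqrt(51)/5 ≈ 1.2283 (local minimum)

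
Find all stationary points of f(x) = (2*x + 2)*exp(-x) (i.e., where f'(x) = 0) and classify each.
f'(x) = -2*x*exp(-x)

Solve f'(x) = 0:
  f'(x) = (-2*x)·exp(-x) and exp(-x) > 0 for every x, so f'(x) = 0 ⇔ -2*x = 0.
  -2*x = 0.
  ⇒ x = 0

f''(x) = 2*(x - 1)*exp(-x)
Second-derivative test at each critical point:
  f''(0) = -2 < 0 → local maximum

Critical points: x = 0 (local maximum)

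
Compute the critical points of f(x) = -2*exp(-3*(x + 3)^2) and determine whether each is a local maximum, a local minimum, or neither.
f'(x) = 12*(x + 3)*exp(-3*(x + 3)^2)

Solve f'(x) = 0:
  f'(x) = (12*x + 36)·exp(-3*(x + 3)^2) and exp(-3*(x + 3)^2) > 0 for every x, so f'(x) = 0 ⇔ 12*x + 36 = 0.
  Factor: 12*x + 36 = 12*(x + 3) = 0.
  ⇒ x = -3

f''(x) = 12*(1 - 6*(x + 3)^2)*exp(-3*(x + 3)^2)
Second-derivative test at each critical point:
  f''(-3) = 12 > 0 → local minimum

Critical points: x = -3 (local minimum)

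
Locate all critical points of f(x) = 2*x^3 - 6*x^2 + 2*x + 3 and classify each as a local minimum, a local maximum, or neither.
f'(x) = 6*x^2 - 12*x + 2

Solve f'(x) = 0:
  Factor: 6*x^2 - 12*x + 2 = 2*(3*x^2 - 6*x + 1); 3*x^2 - 6*x + 1 = 0 has no rational roots; quadratic formula: x = (6 ± √24)/6.
  ⇒ x = 1 - sqrt(6)/3 ≈ 0.1835, sqrt(6)/3 + 1 ≈ 1.8165

f''(x) = 12*x - 12
Second-derivative test at each critical point:
  f''(0.1835) = -9.7980 < 0 → local maximum
  f''(1.8165) = 9.7980 > 0 → local minimum

Critical points: x = 1 - sqrt(6)/3 ≈ 0.1835 (local maximum); x = sqrt(6)/3 + 1 ≈ 1.8165 (local minimum)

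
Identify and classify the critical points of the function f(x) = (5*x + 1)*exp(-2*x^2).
f'(x) = (-4*x*(5*x + 1) + 5)*exp(-2*x^2)

Solve f'(x) = 0:
  f'(x) = (-20*x^2 - 4*x + 5)·exp(-2*x^2) and exp(-2*x^2) > 0 for every x, so f'(x) = 0 ⇔ -20*x^2 - 4*x + 5 = 0.
  20*x^2 + 4*x - 5 = 0 has no rational roots; quadratic formula: x = (-4 ± √416)/40.
  ⇒ x = -sqrt(26)/10 - 1/10 ≈ -0.6099, -1/10 + sqrt(26)/10 ≈ 0.4099

f''(x) = 4*(4*x^2*(5*x + 1) - 15*x - 1)*exp(-2*x^2)
Second-derivative test at each critical point:
  f''(-0.6099) = 9.6928 > 0 → local minimum
  f''(0.4099) = -14.5749 < 0 → local maximum

Critical points: x = -sqrt(26)/10 - 1/10 ≈ -0.6099 (local minimum); x = -1/10 + sqrt(26)/10 ≈ 0.4099 (local maximum)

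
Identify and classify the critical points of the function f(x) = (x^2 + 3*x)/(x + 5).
f'(x) = (x^2 + 10*x + 15)/(x^2 + 10*x + 25)

Solve f'(x) = 0:
  f'(x) = (x^2 + 10*x + 15)/(x + 5)^2; the denominator is positive wherever f is defined, so f'(x) = 0 ⇔ x^2 + 10*x + 15 = 0.
  x^2 + 10*x + 15 = 0 has no rational roots; quadratic formula: x = (-10 ± √40)/2.
  ⇒ x = -5 - sqrt(10) ≈ -8.1623, -5 + sqrt(10) ≈ -1.8377

f''(x) = 20/(x^3 + 15*x^2 + 75*x + 125)
Second-derivative test at each critical point:
  f''(-8.1623) = -0.6325 < 0 → local maximum
  f''(-1.8377) = 0.6325 > 0 → local minimum

Critical points: x = -5 - sqrt(10) ≈ -8.1623 (local maximum); x = -5 + sqrt(10) ≈ -1.8377 (local minimum)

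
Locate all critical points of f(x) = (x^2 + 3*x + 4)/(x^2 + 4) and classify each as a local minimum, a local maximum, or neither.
f'(x) = 3*(4 - x^2)/(x^4 + 8*x^2 + 16)

Solve f'(x) = 0:
  f'(x) = -3*(x - 2)*(x + 2)/(x^2 + 4)^2; the denominator is positive wherever f is defined, so f'(x) = 0 ⇔ 12 - 3*x^2 = 0.
  Factor: 12 - 3*x^2 = -3*(x - 2)*(x + 2) = 0.
  ⇒ x = -2, 2

f''(x) = 6*x*(x^2 - 12)/(x^6 + 12*x^4 + 48*x^2 + 64)
Second-derivative test at each critical point:
  f''(-2) = 3/16 > 0 → local minimum
  f''(2) = -3/16 < 0 → local maximum

Critical points: x = -2 (local minimum); x = 2 (local maximum)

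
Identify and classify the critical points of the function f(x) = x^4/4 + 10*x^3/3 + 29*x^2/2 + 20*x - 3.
f'(x) = x^3 + 10*x^2 + 29*x + 20

Solve f'(x) = 0:
  Factor: x^3 + 10*x^2 + 29*x + 20 = (x + 1)*(x + 4)*(x + 5) = 0.
  ⇒ x = -5, -4, -1

f''(x) = 3*x^2 + 20*x + 29
Second-derivative test at each critical point:
  f''(-5) = 4 > 0 → local minimum
  f''(-4) = -3 < 0 → local maximum
  f''(-1) = 12 > 0 → local minimum

Critical points: x = -5 (local minimum); x = -4 (local maximum); x = -1 (local minimum)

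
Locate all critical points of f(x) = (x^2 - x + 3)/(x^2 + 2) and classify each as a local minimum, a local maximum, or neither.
f'(x) = (x^2 - 2*x - 2)/(x^4 + 4*x^2 + 4)

Solve f'(x) = 0:
  f'(x) = (x^2 - 2*x - 2)/(x^2 + 2)^2; the denominator is positive wherever f is defined, so f'(x) = 0 ⇔ x^2 - 2*x - 2 = 0.
  x^2 - 2*x - 2 = 0 has no rational roots; quadratic formula: x = (2 ± √12)/2.
  ⇒ x = 1 - sqrt(3) ≈ -0.7321, 1 + sqrt(3) ≈ 2.7321

f''(x) = 2*(-x^3 + 3*x^2 + 6*x - 2)/(x^6 + 6*x^4 + 12*x^2 + 8)
Second-derivative test at each critical point:
  f''(-0.7321) = -0.5387 < 0 → local maximum
  f''(2.7321) = 0.0387 > 0 → local minimum

Critical points: x = 1 - sqrt(3) ≈ -0.7321 (local maximum); x = 1 + sqrt(3) ≈ 2.7321 (local minimum)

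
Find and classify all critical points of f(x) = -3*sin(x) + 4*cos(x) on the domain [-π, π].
f'(x) = -4*sin(x) - 3*cos(x)

Solve f'(x) = 0 on [-π, π]:
  f'(x) = 0 ⇔ -3*cos(x) = 4*sin(x) ⇔ tan(x) = -3/4, i.e. x = arctan(-3/4) + nπ; keep the solutions lying in [-π, π].
  ⇒ x = -atan(3/4) ≈ -0.6435, pi - atan(3/4) ≈ 2.4981

f''(x) = 3*sin(x) - 4*cos(x)
Second-derivative test at each critical point:
  f''(-0.6435) = -5 < 0 → local maximum
  f''(2.4981) = 5 > 0 → local minimum

Critical points: x = -atan(3/4) ≈ -0.6435 (local maximum); x = pi - atan(3/4) ≈ 2.4981 (local minimum)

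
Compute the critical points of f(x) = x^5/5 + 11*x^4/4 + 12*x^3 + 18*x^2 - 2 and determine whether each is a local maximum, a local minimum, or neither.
f'(x) = x*(x^3 + 11*x^2 + 36*x + 36)

Solve f'(x) = 0:
  Factor: x^4 + 11*x^3 + 36*x^2 + 36*x = x*(x + 2)*(x + 3)*(x + 6) = 0.
  ⇒ x = -6, -3, -2, 0

f''(x) = 4*x^3 + 33*x^2 + 72*x + 36
Second-derivative test at each critical point:
  f''(-6) = -72 < 0 → local maximum
  f''(-3) = 9 > 0 → local minimum
  f''(-2) = -8 < 0 → local maximum
  f''(0) = 36 > 0 → local minimum

Critical points: x = -6 (local maximum); x = -3 (local minimum); x = -2 (local maximum); x = 0 (local minimum)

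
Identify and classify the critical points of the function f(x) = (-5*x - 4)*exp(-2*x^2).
f'(x) = (4*x*(5*x + 4) - 5)*exp(-2*x^2)

Solve f'(x) = 0:
  f'(x) = (20*x^2 + 16*x - 5)·exp(-2*x^2) and exp(-2*x^2) > 0 for every x, so f'(x) = 0 ⇔ 20*x^2 + 16*x - 5 = 0.
  20*x^2 + 16*x - 5 = 0 has no rational roots; quadratic formula: x = (-16 ± √656)/40.
  ⇒ x = -sqrt(41)/10 - 2/5 ≈ -1.0403, -2/5 + sqrt(41)/10 ≈ 0.2403

f''(x) = 4*(-20*x^3 - 16*x^2 + 15*x + 4)*exp(-2*x^2)
Second-derivative test at each critical point:
  f''(-1.0403) = -2.9405 < 0 → local maximum
  f''(0.2403) = 22.8187 > 0 → local minimum

Critical points: x = -sqrt(41)/10 - 2/5 ≈ -1.0403 (local maximum); x = -2/5 + sqrt(41)/10 ≈ 0.2403 (local minimum)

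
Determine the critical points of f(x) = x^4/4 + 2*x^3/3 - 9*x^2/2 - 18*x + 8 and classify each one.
f'(x) = x^3 + 2*x^2 - 9*x - 18

Solve f'(x) = 0:
  Factor: x^3 + 2*x^2 - 9*x - 18 = (x - 3)*(x + 2)*(x + 3) = 0.
  ⇒ x = -3, -2, 3

f''(x) = 3*x^2 + 4*x - 9
Second-derivative test at each critical point:
  f''(-3) = 6 > 0 → local minimum
  f''(-2) = -5 < 0 → local maximum
  f''(3) = 30 > 0 → local minimum

Critical points: x = -3 (local minimum); x = -2 (local maximum); x = 3 (local minimum)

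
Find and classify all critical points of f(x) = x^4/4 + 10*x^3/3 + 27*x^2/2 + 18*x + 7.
f'(x) = x^3 + 10*x^2 + 27*x + 18

Solve f'(x) = 0:
  Factor: x^3 + 10*x^2 + 27*x + 18 = (x + 1)*(x + 3)*(x + 6) = 0.
  ⇒ x = -6, -3, -1

f''(x) = 3*x^2 + 20*x + 27
Second-derivative test at each critical point:
  f''(-6) = 15 > 0 → local minimum
  f''(-3) = -6 < 0 → local maximum
  f''(-1) = 10 > 0 → local minimum

Critical points: x = -6 (local minimum); x = -3 (local maximum); x = -1 (local minimum)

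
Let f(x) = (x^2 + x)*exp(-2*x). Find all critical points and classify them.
f'(x) = (1 - 2*x^2)*exp(-2*x)

Solve f'(x) = 0:
  f'(x) = (1 - 2*x^2)·exp(-2*x) and exp(-2*x) > 0 for every x, so f'(x) = 0 ⇔ 1 - 2*x^2 = 0.
  2*x^2 - 1 = 0 has no rational roots; quadratic formula: x = (0 ± √8)/4.
  ⇒ x = -sqrt(2)/2 ≈ -0.7071, sqrt(2)/2 ≈ 0.7071

f''(x) = 2*(2*x^2 - 2*x - 1)*exp(-2*x)
Second-derivative test at each critical point:
  f''(-0.7071) = 11.6340 > 0 → local minimum
  f''(0.7071) = -0.6876 < 0 → local maximum

Critical points: x = -sqrt(2)/2 ≈ -0.7071 (local minimum); x = sqrt(2)/2 ≈ 0.7071 (local maximum)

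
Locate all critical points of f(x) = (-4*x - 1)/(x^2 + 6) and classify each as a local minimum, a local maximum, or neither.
f'(x) = 2*(2*x^2 + x - 12)/(x^4 + 12*x^2 + 36)

Solve f'(x) = 0:
  f'(x) = 2*(2*x^2 + x - 12)/(x^2 + 6)^2; the denominator is positive wherever f is defined, so f'(x) = 0 ⇔ 4*x^2 + 2*x - 24 = 0.
  Factor: 4*x^2 + 2*x - 24 = 2*(2*x^2 + x - 12); 2*x^2 + x - 12 = 0 has no rational roots; quadratic formula: x = (-1 ± √97)/4.
  ⇒ x = -sqrt(97)/4 - 1/4 ≈ -2.7122, -1/4 + sqrt(97)/4 ≈ 2.2122

f''(x) = 2*(-4*x^2*(4*x + 1) + (12*x + 1)*(x^2 + 6))/(x^2 + 6)^3
Second-derivative test at each critical point:
  f''(-2.7122) = -0.1104 < 0 → local maximum
  f''(2.2122) = 0.1660 > 0 → local minimum

Critical points: x = -sqrt(97)/4 - 1/4 ≈ -2.7122 (local maximum); x = -1/4 + sqrt(97)/4 ≈ 2.2122 (local minimum)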